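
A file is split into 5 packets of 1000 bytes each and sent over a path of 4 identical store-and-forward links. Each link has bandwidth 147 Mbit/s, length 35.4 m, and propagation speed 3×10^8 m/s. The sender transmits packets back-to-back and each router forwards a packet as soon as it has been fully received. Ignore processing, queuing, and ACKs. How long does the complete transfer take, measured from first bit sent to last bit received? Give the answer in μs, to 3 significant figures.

Per-hop transmission t_tx = L/R = 8000/147000000 = 54.4218 μs.
Per-hop propagation t_prop = 35.4/300000000 = 0.118 μs.
Pipeline fill: first packet needs 4·t_tx to clear all hops; remaining 4 packets each add one t_tx.
Total = (4+5-1)·t_tx + 4·t_prop = 8·54.4218 + 4·0.118 = 436 μs.

436 μs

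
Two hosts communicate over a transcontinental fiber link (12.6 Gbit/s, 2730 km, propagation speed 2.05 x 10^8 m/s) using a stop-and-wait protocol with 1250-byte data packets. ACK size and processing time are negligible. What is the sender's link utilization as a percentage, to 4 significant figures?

t_tx = L/R = 10000/12600000000 = 7.93651e-07 s.
t_prop = 2730000/2.05e+08 = 0.0133171 s; RTT = 0.0266341 s.
Cycle = t_tx + RTT = 0.0266349 s.
Utilization = t_tx / cycle = 7.93651e-07/0.0266349 = 0.002980 %.

0.002980 %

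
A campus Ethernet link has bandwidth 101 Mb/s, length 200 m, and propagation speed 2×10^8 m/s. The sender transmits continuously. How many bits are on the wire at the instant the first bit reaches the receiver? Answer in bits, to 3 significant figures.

101 bits

Propagation delay = 200 / 200000000 = 1e-06 s.
BDP = R × t_prop = 101000000 × 1e-06 = 101 bits.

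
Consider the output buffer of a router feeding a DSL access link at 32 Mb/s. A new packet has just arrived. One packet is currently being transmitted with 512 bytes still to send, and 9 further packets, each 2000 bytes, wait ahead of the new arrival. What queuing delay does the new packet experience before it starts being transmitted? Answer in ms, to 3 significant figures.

4.63 ms

Each queued packet: L/R = 16000/32000000 = 0.5 ms.
9 queued → 4.5 ms.
Plus remaining 4096 bits of current packet: 0.128 ms.
Queuing delay = 4.63 ms.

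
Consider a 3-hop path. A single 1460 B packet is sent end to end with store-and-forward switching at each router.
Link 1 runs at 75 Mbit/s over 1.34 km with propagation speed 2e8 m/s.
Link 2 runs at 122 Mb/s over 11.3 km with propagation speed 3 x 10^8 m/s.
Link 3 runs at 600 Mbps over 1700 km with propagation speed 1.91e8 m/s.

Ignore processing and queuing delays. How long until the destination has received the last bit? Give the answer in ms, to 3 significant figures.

9.22 ms

L = 1460 × 8 = 11680 bits.
Transmission delays (L/R per hop): 0.155733, 0.0957377, 0.0194667 ms; sum = 0.270938 ms.
Propagation delays (d/s per hop): 0.0067, 0.0376667, 8.90052 ms; sum = 8.94489 ms.
End-to-end = 9.22 ms.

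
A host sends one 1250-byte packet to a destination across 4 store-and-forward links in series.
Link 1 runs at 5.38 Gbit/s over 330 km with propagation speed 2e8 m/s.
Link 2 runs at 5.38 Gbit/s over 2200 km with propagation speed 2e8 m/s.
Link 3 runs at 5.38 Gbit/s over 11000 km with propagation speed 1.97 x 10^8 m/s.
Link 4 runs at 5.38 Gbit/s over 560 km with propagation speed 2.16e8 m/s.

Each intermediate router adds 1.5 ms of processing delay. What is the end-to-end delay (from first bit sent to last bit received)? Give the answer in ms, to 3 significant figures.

L = 1250 × 8 = 10000 bits.
Transmission delay per hop = L/R = 10000/5380000000 = 0.00185874 ms; 4 hops → 0.00743494 ms.
Propagation delays (d/s per hop): 1.65, 11, 55.8376, 2.59259 ms; sum = 71.0802 ms.
Processing at 3 router(s): 3 × 1.5 ms = 4.5 ms.
End-to-end = 75.6 ms.

75.6 ms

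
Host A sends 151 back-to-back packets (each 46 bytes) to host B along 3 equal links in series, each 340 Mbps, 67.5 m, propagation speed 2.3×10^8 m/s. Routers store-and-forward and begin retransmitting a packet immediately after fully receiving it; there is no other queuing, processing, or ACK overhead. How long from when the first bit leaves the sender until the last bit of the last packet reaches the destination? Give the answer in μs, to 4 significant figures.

166.5 μs

Per-hop transmission t_tx = L/R = 368/340000000 = 1.08235 μs.
Per-hop propagation t_prop = 67.5/2.3e+08 = 0.293478 μs.
Pipeline fill: first packet needs 3·t_tx to clear all hops; remaining 150 packets each add one t_tx.
Total = (3+151-1)·t_tx + 3·t_prop = 153·1.08235 + 3·0.293478 = 166.5 μs.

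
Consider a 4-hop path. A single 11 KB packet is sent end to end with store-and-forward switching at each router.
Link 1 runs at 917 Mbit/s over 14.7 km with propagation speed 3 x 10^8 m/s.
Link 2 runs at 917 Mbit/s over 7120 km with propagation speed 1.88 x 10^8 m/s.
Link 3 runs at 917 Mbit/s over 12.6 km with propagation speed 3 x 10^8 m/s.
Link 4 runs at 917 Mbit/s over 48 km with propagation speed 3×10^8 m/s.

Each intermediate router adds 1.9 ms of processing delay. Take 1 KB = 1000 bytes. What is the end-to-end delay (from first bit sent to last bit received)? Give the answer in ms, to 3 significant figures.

L = 88000 bits.
Transmission delay per hop = L/R = 88000/917000000 = 0.0959651 ms; 4 hops → 0.38386 ms.
Propagation delays (d/s per hop): 0.049, 37.8723, 0.042, 0.16 ms; sum = 38.1233 ms.
Processing at 3 router(s): 3 × 1.9 ms = 5.7 ms.
End-to-end = 44.2 ms.

44.2 ms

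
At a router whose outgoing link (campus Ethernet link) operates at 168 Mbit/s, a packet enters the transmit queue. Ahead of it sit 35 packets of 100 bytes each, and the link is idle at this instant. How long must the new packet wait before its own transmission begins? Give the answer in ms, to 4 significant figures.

0.1667 ms

Each queued packet: L/R = 800/168000000 = 0.0047619 ms.
35 queued → 0.166667 ms.
Queuing delay = 0.1667 ms.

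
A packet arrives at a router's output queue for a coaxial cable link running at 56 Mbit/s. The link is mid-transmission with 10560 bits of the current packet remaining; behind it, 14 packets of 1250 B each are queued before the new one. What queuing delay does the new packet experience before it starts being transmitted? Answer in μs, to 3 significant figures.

2690 μs

Each queued packet: L/R = 10000/56000000 = 178.571 μs.
14 queued → 2500 μs.
Plus remaining 10560 bits of current packet: 188.571 μs.
Queuing delay = 2690 μs.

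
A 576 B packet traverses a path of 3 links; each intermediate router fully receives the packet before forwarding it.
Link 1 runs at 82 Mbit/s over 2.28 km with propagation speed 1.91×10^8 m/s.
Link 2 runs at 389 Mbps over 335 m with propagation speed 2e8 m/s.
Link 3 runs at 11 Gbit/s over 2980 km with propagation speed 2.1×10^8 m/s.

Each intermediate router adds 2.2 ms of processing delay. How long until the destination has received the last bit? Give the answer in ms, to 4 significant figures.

18.67 ms

L = 576 × 8 = 4608 bits.
Transmission delays (L/R per hop): 0.0561951, 0.0118458, 0.000418909 ms; sum = 0.0684598 ms.
Propagation delays (d/s per hop): 0.0119372, 0.001675, 14.1905 ms; sum = 14.2041 ms.
Processing at 2 router(s): 2 × 2.2 ms = 4.4 ms.
End-to-end = 18.67 ms.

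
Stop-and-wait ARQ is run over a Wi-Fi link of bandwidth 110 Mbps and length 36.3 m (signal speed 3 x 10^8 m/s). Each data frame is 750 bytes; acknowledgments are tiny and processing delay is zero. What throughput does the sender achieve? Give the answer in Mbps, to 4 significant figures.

t_tx = L/R = 6000/110000000 = 5.45455e-05 s.
t_prop = 36.3/300000000 = 1.21e-07 s; RTT = 2.42e-07 s.
Cycle = t_tx + RTT = 5.47875e-05 s.
Throughput = L / cycle = 6000 / 5.47875e-05 = 109.5 Mbps.

109.5 Mbps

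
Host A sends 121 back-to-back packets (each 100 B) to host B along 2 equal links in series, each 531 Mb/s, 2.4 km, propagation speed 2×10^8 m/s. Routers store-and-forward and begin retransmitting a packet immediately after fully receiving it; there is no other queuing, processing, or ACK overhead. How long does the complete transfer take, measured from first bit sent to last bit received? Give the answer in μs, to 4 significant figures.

207.8 μs

Per-hop transmission t_tx = L/R = 800/531000000 = 1.50659 μs.
Per-hop propagation t_prop = 2400/200000000 = 12 μs.
Pipeline fill: first packet needs 2·t_tx to clear all hops; remaining 120 packets each add one t_tx.
Total = (2+121-1)·t_tx + 2·t_prop = 122·1.50659 + 2·12 = 207.8 μs.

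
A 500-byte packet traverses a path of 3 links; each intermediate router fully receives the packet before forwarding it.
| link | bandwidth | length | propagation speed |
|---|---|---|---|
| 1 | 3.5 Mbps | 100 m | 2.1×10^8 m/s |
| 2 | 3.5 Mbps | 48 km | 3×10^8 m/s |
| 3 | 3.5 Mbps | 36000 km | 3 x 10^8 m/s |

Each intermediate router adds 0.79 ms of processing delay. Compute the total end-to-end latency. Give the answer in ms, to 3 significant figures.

125 ms

L = 500 × 8 = 4000 bits.
Transmission delay per hop = L/R = 4000/3500000 = 1.14286 ms; 3 hops → 3.42857 ms.
Propagation delays (d/s per hop): 0.00047619, 0.16, 120 ms; sum = 120.16 ms.
Processing at 2 router(s): 2 × 0.79 ms = 1.58 ms.
End-to-end = 125 ms.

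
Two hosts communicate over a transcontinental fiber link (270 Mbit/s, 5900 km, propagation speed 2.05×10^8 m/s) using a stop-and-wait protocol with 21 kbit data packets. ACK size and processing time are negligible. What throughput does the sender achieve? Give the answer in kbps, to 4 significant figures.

t_tx = L/R = 21000/270000000 = 7.77778e-05 s.
t_prop = 5900000/2.05e+08 = 0.0287805 s; RTT = 0.057561 s.
Cycle = t_tx + RTT = 0.0576388 s.
Throughput = L / cycle = 21000 / 0.0576388 = 364.3 kbps.

364.3 kbps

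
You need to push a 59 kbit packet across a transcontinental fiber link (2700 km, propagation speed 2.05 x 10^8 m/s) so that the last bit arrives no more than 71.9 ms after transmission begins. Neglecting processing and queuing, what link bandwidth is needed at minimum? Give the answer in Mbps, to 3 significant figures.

1.00 Mbps

Propagation delay = 2700000 / 2.05e+08 = 13.1707 ms.
Transmission budget = 71.9 − 13.1707 = 58.7293 ms.
R ≥ L / t_tx = 59000 bits / 0.0587293 s = 1.00 Mbps.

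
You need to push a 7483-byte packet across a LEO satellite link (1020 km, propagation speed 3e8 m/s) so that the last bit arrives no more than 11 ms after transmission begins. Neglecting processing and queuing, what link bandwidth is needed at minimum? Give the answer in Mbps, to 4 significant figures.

L = 59864 bits.
Propagation delay = 1020000 / 300000000 = 3.4 ms.
Transmission budget = 11 − 3.4 = 7.6 ms.
R ≥ L / t_tx = 59864 bits / 0.0076 s = 7.877 Mbps.

7.877 Mbps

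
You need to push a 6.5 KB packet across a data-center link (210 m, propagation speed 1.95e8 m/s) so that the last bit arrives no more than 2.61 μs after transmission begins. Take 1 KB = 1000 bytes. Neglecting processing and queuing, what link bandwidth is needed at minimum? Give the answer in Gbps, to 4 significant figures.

33.92 Gbps

L = 52000 bits.
Propagation delay = 210 / 195000000 = 1.07692 μs.
Transmission budget = 2.61 − 1.07692 = 1.53308 μs.
R ≥ L / t_tx = 52000 bits / 1.53308e-06 s = 33.92 Gbps.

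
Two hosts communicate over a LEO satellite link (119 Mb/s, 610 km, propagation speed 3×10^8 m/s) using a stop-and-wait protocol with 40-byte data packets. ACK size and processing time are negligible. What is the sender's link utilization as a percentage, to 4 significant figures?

0.06608 %

t_tx = L/R = 320/119000000 = 2.68908e-06 s.
t_prop = 610000/300000000 = 0.00203333 s; RTT = 0.00406667 s.
Cycle = t_tx + RTT = 0.00406936 s.
Utilization = t_tx / cycle = 2.68908e-06/0.00406936 = 0.06608 %.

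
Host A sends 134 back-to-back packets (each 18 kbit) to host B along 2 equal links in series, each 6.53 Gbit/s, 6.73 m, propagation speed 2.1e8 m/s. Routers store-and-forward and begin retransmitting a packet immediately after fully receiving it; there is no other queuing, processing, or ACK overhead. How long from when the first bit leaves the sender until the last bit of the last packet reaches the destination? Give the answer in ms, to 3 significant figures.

0.372 ms

Per-hop transmission t_tx = L/R = 18000/6530000000 = 0.00275651 ms.
Per-hop propagation t_prop = 6.73/210000000 = 3.20476e-05 ms.
Pipeline fill: first packet needs 2·t_tx to clear all hops; remaining 133 packets each add one t_tx.
Total = (2+134-1)·t_tx + 2·t_prop = 135·0.00275651 + 2·3.20476e-05 = 0.372 ms.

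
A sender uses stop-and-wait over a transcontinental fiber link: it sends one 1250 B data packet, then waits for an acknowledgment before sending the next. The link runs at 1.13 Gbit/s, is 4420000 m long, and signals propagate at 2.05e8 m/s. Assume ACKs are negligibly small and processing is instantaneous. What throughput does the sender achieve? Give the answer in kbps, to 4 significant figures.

t_tx = L/R = 10000/1130000000 = 8.84956e-06 s.
t_prop = 4420000/2.05e+08 = 0.021561 s; RTT = 0.043122 s.
Cycle = t_tx + RTT = 0.0431308 s.
Throughput = L / cycle = 10000 / 0.0431308 = 231.9 kbps.

231.9 kbps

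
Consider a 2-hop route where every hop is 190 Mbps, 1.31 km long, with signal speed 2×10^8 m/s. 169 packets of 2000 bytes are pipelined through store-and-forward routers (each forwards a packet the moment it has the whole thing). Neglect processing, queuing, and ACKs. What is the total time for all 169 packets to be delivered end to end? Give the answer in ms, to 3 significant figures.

Per-hop transmission t_tx = L/R = 16000/190000000 = 0.0842105 ms.
Per-hop propagation t_prop = 1310/200000000 = 0.00655 ms.
Pipeline fill: first packet needs 2·t_tx to clear all hops; remaining 168 packets each add one t_tx.
Total = (2+169-1)·t_tx + 2·t_prop = 170·0.0842105 + 2·0.00655 = 14.3 ms.

14.3 ms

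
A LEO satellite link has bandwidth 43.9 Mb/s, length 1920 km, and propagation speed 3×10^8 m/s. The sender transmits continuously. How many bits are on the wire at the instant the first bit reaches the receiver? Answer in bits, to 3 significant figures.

281000 bits

Propagation delay = 1920000 / 300000000 = 0.0064 s.
BDP = R × t_prop = 43900000 × 0.0064 = 280960 bits.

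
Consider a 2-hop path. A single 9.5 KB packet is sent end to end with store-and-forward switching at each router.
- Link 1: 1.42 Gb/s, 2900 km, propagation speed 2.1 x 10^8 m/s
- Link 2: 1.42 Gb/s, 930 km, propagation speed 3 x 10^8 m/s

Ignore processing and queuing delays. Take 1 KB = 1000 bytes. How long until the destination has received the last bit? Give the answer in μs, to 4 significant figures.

17020 μs

L = 76000 bits.
Transmission delay per hop = L/R = 76000/1420000000 = 53.5211 μs; 2 hops → 107.042 μs.
Propagation delays (d/s per hop): 13809.5, 3100 μs; sum = 16909.5 μs.
End-to-end = 17020 μs.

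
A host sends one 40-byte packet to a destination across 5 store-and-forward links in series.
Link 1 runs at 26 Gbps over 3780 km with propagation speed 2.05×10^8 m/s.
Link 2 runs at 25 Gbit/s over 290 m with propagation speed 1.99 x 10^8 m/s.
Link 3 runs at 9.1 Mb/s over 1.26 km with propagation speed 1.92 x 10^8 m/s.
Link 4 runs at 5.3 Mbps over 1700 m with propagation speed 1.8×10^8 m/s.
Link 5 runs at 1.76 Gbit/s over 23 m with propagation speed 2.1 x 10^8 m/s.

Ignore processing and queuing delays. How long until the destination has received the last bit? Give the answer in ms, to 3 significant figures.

L = 40 × 8 = 320 bits.
Transmission delays (L/R per hop): 1.23077e-05, 1.28e-05, 0.0351648, 0.0603774, 0.000181818 ms; sum = 0.0957491 ms.
Propagation delays (d/s per hop): 18.439, 0.00145729, 0.0065625, 0.00944444, 0.000109524 ms; sum = 18.4566 ms.
End-to-end = 18.6 ms.

18.6 ms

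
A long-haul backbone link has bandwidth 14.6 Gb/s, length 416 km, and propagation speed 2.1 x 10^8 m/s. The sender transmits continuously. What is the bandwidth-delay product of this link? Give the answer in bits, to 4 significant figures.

Propagation delay = 416000 / 210000000 = 0.00198095 s.
BDP = R × t_prop = 14600000000 × 0.00198095 = 28921900 bits.

28920000 bits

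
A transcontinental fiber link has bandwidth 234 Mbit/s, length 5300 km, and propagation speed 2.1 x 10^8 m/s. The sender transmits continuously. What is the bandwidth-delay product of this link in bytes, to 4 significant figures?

Propagation delay = 5300000 / 210000000 = 0.0252381 s.
BDP = R × t_prop = 234000000 × 0.0252381 = 5905710 bits.
In bytes: 5905710/8 = 738200 bytes.

738200 bytes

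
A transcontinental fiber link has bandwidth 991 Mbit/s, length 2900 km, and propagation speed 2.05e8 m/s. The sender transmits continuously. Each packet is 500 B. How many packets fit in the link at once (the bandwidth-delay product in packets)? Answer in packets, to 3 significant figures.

3500 packets

Propagation delay = 2900000 / 2.05e+08 = 0.0141463 s.
BDP = R × t_prop = 991000000 × 0.0141463 = 14019000 bits.
In packets of 4000 bits: 3500 packets.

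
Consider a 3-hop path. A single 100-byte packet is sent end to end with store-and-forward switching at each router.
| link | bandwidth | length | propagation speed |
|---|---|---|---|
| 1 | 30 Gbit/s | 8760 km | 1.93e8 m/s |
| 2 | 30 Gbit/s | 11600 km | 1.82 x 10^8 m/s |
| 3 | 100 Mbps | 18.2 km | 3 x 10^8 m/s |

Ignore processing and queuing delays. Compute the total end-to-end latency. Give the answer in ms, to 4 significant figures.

L = 100 × 8 = 800 bits.
Transmission delays (L/R per hop): 2.66667e-05, 2.66667e-05, 0.008 ms; sum = 0.00805333 ms.
Propagation delays (d/s per hop): 45.3886, 63.7363, 0.0606667 ms; sum = 109.186 ms.
End-to-end = 109.2 ms.

109.2 ms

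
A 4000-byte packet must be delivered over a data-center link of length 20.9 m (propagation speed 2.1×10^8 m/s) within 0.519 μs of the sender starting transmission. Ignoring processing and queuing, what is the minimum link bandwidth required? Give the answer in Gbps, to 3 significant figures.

L = 32000 bits.
Propagation delay = 20.9 / 210000000 = 0.0995238 μs.
Transmission budget = 0.519 − 0.0995238 = 0.419476 μs.
R ≥ L / t_tx = 32000 bits / 4.19476e-07 s = 76.3 Gbps.

76.3 Gbps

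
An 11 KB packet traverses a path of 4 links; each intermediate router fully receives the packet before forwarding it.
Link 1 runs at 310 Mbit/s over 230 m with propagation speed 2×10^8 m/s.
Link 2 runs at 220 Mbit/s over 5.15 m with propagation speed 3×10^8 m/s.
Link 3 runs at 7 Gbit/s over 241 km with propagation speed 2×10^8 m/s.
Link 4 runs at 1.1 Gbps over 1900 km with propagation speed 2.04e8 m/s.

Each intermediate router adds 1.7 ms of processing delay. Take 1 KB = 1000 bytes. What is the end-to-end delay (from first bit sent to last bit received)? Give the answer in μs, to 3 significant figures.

16400 μs

L = 88000 bits.
Transmission delays (L/R per hop): 283.871, 400, 12.5714, 80 μs; sum = 776.442 μs.
Propagation delays (d/s per hop): 1.15, 0.0171667, 1205, 9313.73 μs; sum = 10519.9 μs.
Processing at 3 router(s): 3 × 1.7 ms = 5100 μs.
End-to-end = 16400 μs.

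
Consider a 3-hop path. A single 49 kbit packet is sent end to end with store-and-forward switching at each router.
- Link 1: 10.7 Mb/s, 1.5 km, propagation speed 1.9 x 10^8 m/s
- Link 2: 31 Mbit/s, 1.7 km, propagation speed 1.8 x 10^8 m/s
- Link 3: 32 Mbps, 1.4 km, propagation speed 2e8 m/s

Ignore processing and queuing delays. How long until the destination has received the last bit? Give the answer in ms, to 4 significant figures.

7.716 ms

L = 49000 bits.
Transmission delays (L/R per hop): 4.57944, 1.58065, 1.53125 ms; sum = 7.69133 ms.
Propagation delays (d/s per hop): 0.00789474, 0.00944444, 0.007 ms; sum = 0.0243392 ms.
End-to-end = 7.716 ms.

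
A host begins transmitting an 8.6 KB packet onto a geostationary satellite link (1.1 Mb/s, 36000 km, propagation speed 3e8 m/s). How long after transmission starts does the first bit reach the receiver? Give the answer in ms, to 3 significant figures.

First bit experiences only propagation delay: d/s = 36000000/300000000 = 120 ms.

120 ms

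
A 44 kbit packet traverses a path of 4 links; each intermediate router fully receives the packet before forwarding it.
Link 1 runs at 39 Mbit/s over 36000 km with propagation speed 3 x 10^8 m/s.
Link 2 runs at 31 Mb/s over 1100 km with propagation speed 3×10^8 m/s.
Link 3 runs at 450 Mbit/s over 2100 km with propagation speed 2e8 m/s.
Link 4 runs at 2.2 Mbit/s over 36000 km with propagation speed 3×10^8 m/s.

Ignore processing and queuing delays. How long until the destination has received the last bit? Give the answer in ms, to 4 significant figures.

276.8 ms

L = 44000 bits.
Transmission delays (L/R per hop): 1.12821, 1.41935, 0.0977778, 20 ms; sum = 22.6453 ms.
Propagation delays (d/s per hop): 120, 3.66667, 10.5, 120 ms; sum = 254.167 ms.
End-to-end = 276.8 ms.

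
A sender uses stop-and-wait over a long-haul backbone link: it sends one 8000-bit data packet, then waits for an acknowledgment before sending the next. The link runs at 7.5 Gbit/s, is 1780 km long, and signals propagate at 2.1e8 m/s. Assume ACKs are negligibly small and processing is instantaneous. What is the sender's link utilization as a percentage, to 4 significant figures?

0.006292 %

t_tx = L/R = 8000/7500000000 = 1.06667e-06 s.
t_prop = 1780000/210000000 = 0.00847619 s; RTT = 0.0169524 s.
Cycle = t_tx + RTT = 0.0169534 s.
Utilization = t_tx / cycle = 1.06667e-06/0.0169534 = 0.006292 %.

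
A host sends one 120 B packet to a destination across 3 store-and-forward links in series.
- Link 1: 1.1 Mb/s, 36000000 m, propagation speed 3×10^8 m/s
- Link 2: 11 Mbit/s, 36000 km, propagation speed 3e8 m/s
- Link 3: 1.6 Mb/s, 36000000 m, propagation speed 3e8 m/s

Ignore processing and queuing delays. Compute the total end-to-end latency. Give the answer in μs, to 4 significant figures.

361600 μs

L = 120 × 8 = 960 bits.
Transmission delays (L/R per hop): 872.727, 87.2727, 600 μs; sum = 1560 μs.
Propagation delays (d/s per hop): 120000, 120000, 120000 μs; sum = 360000 μs.
End-to-end = 361600 μs.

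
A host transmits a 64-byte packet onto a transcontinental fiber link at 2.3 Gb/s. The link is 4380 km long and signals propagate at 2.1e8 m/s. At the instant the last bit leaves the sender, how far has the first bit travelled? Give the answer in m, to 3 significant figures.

46.7 m

t_tx = L/R = 512/2300000000 = 2.22609e-07 s.
Distance = s × t_tx = 210000000 × 2.22609e-07 = 46.7 m.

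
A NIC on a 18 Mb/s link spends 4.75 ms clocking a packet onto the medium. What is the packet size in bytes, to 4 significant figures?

10690 bytes

L = R × t_tx = 18000000 b/s × 0.00475 s = 85500 bits.
In bytes: 85500 / 8 = 10690 bytes.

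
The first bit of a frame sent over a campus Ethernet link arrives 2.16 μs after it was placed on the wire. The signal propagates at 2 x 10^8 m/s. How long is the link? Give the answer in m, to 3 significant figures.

432 m

d = s × t_prop = 200000000 × 2.16e-06 = 432 m.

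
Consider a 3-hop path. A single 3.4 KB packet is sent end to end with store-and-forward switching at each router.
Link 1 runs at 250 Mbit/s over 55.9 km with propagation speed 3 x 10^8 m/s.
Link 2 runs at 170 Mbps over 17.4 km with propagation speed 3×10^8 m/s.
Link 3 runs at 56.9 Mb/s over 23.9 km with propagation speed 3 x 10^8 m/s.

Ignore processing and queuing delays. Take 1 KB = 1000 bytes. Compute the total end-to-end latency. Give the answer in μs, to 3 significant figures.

L = 27200 bits.
Transmission delays (L/R per hop): 108.8, 160, 478.032 μs; sum = 746.832 μs.
Propagation delays (d/s per hop): 186.333, 58, 79.6667 μs; sum = 324 μs.
End-to-end = 1070 μs.

1070 μs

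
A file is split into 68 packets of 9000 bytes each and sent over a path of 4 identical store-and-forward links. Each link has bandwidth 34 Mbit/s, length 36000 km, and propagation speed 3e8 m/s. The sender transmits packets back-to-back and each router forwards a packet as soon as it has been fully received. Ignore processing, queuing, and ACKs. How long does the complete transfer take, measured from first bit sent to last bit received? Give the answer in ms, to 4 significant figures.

Per-hop transmission t_tx = L/R = 72000/34000000 = 2.11765 ms.
Per-hop propagation t_prop = 36000000/300000000 = 120 ms.
Pipeline fill: first packet needs 4·t_tx to clear all hops; remaining 67 packets each add one t_tx.
Total = (4+68-1)·t_tx + 4·t_prop = 71·2.11765 + 4·120 = 630.4 ms.

630.4 ms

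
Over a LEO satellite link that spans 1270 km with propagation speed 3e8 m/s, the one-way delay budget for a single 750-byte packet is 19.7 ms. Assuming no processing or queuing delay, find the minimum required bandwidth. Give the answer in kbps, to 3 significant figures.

388 kbps

L = 6000 bits.
Propagation delay = 1270000 / 300000000 = 4.23333 ms.
Transmission budget = 19.7 − 4.23333 = 15.4667 ms.
R ≥ L / t_tx = 6000 bits / 0.0154667 s = 388 kbps.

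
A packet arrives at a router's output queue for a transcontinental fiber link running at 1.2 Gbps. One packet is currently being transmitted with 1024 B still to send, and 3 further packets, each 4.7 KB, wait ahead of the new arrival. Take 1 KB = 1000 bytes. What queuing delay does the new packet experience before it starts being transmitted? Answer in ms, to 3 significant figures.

0.101 ms

Each queued packet: L/R = 37600/1200000000 = 0.0313333 ms.
3 queued → 0.094 ms.
Plus remaining 8192 bits of current packet: 0.00682667 ms.
Queuing delay = 0.101 ms.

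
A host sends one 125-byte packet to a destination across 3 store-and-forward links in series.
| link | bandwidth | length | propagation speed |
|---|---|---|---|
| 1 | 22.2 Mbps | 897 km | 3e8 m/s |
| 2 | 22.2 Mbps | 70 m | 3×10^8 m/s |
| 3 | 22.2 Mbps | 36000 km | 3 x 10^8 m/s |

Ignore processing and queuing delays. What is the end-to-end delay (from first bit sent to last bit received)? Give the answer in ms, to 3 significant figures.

123 ms

L = 125 × 8 = 1000 bits.
Transmission delay per hop = L/R = 1000/22200000 = 0.045045 ms; 3 hops → 0.135135 ms.
Propagation delays (d/s per hop): 2.99, 0.000233333, 120 ms; sum = 122.99 ms.
End-to-end = 123 ms.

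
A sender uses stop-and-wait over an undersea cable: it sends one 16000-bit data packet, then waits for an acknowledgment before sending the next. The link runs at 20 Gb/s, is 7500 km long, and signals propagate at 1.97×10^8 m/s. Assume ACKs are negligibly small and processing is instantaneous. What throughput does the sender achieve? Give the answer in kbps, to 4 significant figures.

t_tx = L/R = 16000/20000000000 = 8e-07 s.
t_prop = 7500000/197000000 = 0.0380711 s; RTT = 0.0761421 s.
Cycle = t_tx + RTT = 0.0761429 s.
Throughput = L / cycle = 16000 / 0.0761429 = 210.1 kbps.

210.1 kbps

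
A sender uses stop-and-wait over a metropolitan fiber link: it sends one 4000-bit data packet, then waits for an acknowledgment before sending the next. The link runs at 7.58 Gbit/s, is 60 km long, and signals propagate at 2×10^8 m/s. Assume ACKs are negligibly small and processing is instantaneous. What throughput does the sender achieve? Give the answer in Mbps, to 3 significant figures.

6.66 Mbps

t_tx = L/R = 4000/7580000000 = 5.27704e-07 s.
t_prop = 60000/200000000 = 0.0003 s; RTT = 0.0006 s.
Cycle = t_tx + RTT = 0.000600528 s.
Throughput = L / cycle = 4000 / 0.000600528 = 6.66 Mbps.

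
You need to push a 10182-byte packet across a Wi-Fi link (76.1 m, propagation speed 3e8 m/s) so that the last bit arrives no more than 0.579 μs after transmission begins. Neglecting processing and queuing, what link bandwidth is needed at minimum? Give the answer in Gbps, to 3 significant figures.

L = 81456 bits.
Propagation delay = 76.1 / 300000000 = 0.253667 μs.
Transmission budget = 0.579 − 0.253667 = 0.325333 μs.
R ≥ L / t_tx = 81456 bits / 3.25333e-07 s = 250 Gbps.

250 Gbps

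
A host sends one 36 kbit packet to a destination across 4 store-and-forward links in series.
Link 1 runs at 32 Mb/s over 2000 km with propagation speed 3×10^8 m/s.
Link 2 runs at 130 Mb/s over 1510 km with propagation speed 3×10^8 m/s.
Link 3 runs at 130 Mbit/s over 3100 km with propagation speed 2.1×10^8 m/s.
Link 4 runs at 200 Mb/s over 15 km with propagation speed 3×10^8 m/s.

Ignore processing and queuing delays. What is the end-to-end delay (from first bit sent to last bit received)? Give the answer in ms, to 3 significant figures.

L = 36000 bits.
Transmission delays (L/R per hop): 1.125, 0.276923, 0.276923, 0.18 ms; sum = 1.85885 ms.
Propagation delays (d/s per hop): 6.66667, 5.03333, 14.7619, 0.05 ms; sum = 26.5119 ms.
End-to-end = 28.4 ms.

28.4 ms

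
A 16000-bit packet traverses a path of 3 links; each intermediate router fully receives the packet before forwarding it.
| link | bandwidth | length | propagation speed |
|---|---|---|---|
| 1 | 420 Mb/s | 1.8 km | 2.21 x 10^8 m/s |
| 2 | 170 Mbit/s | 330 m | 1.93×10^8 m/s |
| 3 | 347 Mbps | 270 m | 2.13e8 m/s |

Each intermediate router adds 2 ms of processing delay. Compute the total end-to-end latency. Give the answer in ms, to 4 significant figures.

Transmission delays (L/R per hop): 0.0380952, 0.0941176, 0.0461095 ms; sum = 0.178322 ms.
Propagation delays (d/s per hop): 0.0081448, 0.00170984, 0.00126761 ms; sum = 0.0111222 ms.
Processing at 2 router(s): 2 × 2 ms = 4 ms.
End-to-end = 4.189 ms.

4.189 ms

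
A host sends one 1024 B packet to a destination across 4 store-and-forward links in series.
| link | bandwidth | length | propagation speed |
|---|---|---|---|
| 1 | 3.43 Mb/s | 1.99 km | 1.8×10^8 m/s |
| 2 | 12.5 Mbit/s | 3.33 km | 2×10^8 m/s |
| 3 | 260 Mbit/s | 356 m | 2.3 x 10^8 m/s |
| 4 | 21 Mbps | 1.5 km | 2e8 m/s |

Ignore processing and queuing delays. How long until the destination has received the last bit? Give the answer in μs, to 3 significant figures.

3500 μs

L = 1024 × 8 = 8192 bits.
Transmission delays (L/R per hop): 2388.34, 655.36, 31.5077, 390.095 μs; sum = 3465.3 μs.
Propagation delays (d/s per hop): 11.0556, 16.65, 1.54783, 7.5 μs; sum = 36.7534 μs.
End-to-end = 3500 μs.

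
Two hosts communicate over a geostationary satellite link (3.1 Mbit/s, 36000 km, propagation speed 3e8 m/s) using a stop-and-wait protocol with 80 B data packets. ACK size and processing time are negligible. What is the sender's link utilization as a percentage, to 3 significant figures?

t_tx = L/R = 640/3100000 = 0.000206452 s.
t_prop = 36000000/300000000 = 0.12 s; RTT = 0.24 s.
Cycle = t_tx + RTT = 0.240206 s.
Utilization = t_tx / cycle = 0.000206452/0.240206 = 0.0859 %.

0.0859 %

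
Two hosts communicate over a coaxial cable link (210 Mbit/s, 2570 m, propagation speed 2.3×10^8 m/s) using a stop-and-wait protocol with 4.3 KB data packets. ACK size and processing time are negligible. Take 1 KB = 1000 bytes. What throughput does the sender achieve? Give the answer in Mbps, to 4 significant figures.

t_tx = L/R = 34400/210000000 = 0.00016381 s.
t_prop = 2570/2.3e+08 = 1.11739e-05 s; RTT = 2.23478e-05 s.
Cycle = t_tx + RTT = 0.000186157 s.
Throughput = L / cycle = 34400 / 0.000186157 = 184.8 Mbps.

184.8 Mbps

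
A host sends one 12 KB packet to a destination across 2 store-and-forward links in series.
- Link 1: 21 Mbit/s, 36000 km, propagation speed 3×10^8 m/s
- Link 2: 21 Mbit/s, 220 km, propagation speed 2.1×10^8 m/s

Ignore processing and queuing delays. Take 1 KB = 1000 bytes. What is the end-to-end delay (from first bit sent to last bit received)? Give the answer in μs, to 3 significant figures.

130000 μs

L = 96000 bits.
Transmission delay per hop = L/R = 96000/21000000 = 4571.43 μs; 2 hops → 9142.86 μs.
Propagation delays (d/s per hop): 120000, 1047.62 μs; sum = 121048 μs.
End-to-end = 130000 μs.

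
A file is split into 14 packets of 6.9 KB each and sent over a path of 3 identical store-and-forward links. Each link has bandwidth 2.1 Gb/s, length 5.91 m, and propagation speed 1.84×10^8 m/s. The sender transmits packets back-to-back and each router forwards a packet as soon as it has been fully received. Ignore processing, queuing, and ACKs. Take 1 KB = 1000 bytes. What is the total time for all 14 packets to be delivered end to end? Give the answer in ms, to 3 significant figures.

Per-hop transmission t_tx = L/R = 55200/2100000000 = 0.0262857 ms.
Per-hop propagation t_prop = 5.91/184000000 = 3.21196e-05 ms.
Pipeline fill: first packet needs 3·t_tx to clear all hops; remaining 13 packets each add one t_tx.
Total = (3+14-1)·t_tx + 3·t_prop = 16·0.0262857 + 3·3.21196e-05 = 0.421 ms.

0.421 ms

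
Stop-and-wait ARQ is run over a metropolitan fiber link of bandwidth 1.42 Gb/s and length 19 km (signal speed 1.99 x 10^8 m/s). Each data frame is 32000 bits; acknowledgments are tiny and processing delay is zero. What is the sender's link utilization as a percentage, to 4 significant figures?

10.56 %

t_tx = L/R = 32000/1420000000 = 2.25352e-05 s.
t_prop = 19000/199000000 = 9.54774e-05 s; RTT = 0.000190955 s.
Cycle = t_tx + RTT = 0.00021349 s.
Utilization = t_tx / cycle = 2.25352e-05/0.00021349 = 10.56 %.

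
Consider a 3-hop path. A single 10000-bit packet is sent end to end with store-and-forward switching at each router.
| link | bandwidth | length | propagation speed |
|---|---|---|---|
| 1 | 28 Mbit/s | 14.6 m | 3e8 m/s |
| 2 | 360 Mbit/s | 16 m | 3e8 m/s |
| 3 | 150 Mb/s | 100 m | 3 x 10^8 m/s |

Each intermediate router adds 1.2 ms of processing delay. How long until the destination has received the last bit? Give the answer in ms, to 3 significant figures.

2.85 ms

Transmission delays (L/R per hop): 0.357143, 0.0277778, 0.0666667 ms; sum = 0.451587 ms.
Propagation delays (d/s per hop): 4.86667e-05, 5.33333e-05, 0.000333333 ms; sum = 0.000435333 ms.
Processing at 2 router(s): 2 × 1.2 ms = 2.4 ms.
End-to-end = 2.85 ms.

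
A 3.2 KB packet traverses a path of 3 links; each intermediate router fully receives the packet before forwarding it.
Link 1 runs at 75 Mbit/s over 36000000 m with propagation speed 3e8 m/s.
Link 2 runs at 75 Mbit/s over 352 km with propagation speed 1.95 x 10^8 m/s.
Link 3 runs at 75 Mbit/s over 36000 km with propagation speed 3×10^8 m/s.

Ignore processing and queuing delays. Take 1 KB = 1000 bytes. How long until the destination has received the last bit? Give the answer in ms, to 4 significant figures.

L = 25600 bits.
Transmission delay per hop = L/R = 25600/75000000 = 0.341333 ms; 3 hops → 1.024 ms.
Propagation delays (d/s per hop): 120, 1.80513, 120 ms; sum = 241.805 ms.
End-to-end = 242.8 ms.

242.8 ms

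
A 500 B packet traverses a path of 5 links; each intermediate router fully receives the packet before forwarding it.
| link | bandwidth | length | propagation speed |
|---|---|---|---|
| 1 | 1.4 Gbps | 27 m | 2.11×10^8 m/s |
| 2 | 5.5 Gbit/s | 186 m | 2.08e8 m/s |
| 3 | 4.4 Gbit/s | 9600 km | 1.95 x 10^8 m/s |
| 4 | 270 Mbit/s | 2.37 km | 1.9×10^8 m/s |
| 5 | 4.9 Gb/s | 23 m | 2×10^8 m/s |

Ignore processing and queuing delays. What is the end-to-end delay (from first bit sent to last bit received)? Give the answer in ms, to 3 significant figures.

49.3 ms

L = 500 × 8 = 4000 bits.
Transmission delays (L/R per hop): 0.00285714, 0.000727273, 0.000909091, 0.0148148, 0.000816327 ms; sum = 0.0201246 ms.
Propagation delays (d/s per hop): 0.000127962, 0.000894231, 49.2308, 0.0124737, 0.000115 ms; sum = 49.2444 ms.
End-to-end = 49.3 ms.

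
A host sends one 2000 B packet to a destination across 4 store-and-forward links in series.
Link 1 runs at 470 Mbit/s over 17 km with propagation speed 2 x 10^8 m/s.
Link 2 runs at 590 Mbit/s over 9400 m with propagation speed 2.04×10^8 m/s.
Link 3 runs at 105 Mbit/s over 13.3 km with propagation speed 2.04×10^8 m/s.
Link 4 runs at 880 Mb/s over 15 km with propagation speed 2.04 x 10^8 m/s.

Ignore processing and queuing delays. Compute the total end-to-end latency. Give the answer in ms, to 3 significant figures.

L = 2000 × 8 = 16000 bits.
Transmission delays (L/R per hop): 0.0340426, 0.0271186, 0.152381, 0.0181818 ms; sum = 0.231724 ms.
Propagation delays (d/s per hop): 0.085, 0.0460784, 0.0651961, 0.0735294 ms; sum = 0.269804 ms.
End-to-end = 0.502 ms.

0.502 ms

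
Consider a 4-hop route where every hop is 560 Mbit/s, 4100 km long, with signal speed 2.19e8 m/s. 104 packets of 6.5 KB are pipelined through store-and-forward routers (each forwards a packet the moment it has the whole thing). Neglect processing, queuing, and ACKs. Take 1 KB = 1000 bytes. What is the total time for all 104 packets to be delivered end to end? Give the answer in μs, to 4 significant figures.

Per-hop transmission t_tx = L/R = 52000/560000000 = 92.8571 μs.
Per-hop propagation t_prop = 4100000/219000000 = 18721.5 μs.
Pipeline fill: first packet needs 4·t_tx to clear all hops; remaining 103 packets each add one t_tx.
Total = (4+104-1)·t_tx + 4·t_prop = 107·92.8571 + 4·18721.5 = 84820 μs.

84820 μs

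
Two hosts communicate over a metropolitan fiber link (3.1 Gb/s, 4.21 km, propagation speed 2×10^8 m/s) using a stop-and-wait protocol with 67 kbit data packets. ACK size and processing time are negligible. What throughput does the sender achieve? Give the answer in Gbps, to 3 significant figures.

t_tx = L/R = 67000/3100000000 = 2.16129e-05 s.
t_prop = 4210/200000000 = 2.105e-05 s; RTT = 4.21e-05 s.
Cycle = t_tx + RTT = 6.37129e-05 s.
Throughput = L / cycle = 67000 / 6.37129e-05 = 1.05 Gbps.

1.05 Gbps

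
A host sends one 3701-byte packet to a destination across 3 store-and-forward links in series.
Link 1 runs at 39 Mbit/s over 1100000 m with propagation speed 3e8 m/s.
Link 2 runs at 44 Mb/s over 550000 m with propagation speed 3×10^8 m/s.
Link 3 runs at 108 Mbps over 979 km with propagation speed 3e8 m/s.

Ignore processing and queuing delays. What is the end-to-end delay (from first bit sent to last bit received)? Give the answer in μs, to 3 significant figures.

L = 3701 × 8 = 29608 bits.
Transmission delays (L/R per hop): 759.179, 672.909, 274.148 μs; sum = 1706.24 μs.
Propagation delays (d/s per hop): 3666.67, 1833.33, 3263.33 μs; sum = 8763.33 μs.
End-to-end = 10500 μs.

10500 μs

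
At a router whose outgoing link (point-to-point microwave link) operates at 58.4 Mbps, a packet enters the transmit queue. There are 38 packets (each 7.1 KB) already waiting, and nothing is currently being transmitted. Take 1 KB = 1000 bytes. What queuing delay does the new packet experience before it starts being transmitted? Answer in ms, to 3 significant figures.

37.0 ms

Each queued packet: L/R = 56800/58400000 = 0.972603 ms.
38 queued → 36.9589 ms.
Queuing delay = 37.0 ms.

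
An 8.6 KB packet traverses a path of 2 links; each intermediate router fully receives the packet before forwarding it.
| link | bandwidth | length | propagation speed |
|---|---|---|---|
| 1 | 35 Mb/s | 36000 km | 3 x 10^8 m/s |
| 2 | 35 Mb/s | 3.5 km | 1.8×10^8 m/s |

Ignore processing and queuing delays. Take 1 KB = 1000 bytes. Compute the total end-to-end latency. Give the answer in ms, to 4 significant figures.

124.0 ms

L = 68800 bits.
Transmission delay per hop = L/R = 68800/35000000 = 1.96571 ms; 2 hops → 3.93143 ms.
Propagation delays (d/s per hop): 120, 0.0194444 ms; sum = 120.019 ms.
End-to-end = 124.0 ms.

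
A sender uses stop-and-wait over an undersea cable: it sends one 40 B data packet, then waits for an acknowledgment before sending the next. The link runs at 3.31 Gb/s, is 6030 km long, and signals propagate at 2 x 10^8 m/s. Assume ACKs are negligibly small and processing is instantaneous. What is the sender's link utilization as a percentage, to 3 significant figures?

t_tx = L/R = 320/3310000000 = 9.66767e-08 s.
t_prop = 6030000/200000000 = 0.03015 s; RTT = 0.0603 s.
Cycle = t_tx + RTT = 0.0603001 s.
Utilization = t_tx / cycle = 9.66767e-08/0.0603001 = 0.000160 %.

0.000160 %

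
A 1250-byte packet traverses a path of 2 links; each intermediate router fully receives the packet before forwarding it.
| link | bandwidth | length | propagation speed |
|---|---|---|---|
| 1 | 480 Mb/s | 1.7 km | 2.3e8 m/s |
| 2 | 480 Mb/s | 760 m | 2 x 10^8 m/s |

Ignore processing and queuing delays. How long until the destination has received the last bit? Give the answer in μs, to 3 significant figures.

52.9 μs

L = 1250 × 8 = 10000 bits.
Transmission delay per hop = L/R = 10000/480000000 = 20.8333 μs; 2 hops → 41.6667 μs.
Propagation delays (d/s per hop): 7.3913, 3.8 μs; sum = 11.1913 μs.
End-to-end = 52.9 μs.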